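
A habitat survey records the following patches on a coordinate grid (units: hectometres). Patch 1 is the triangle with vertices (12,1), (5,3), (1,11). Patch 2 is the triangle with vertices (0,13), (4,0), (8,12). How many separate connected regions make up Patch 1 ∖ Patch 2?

1

Patch 1 ∖ Patch 2 is a single connected region.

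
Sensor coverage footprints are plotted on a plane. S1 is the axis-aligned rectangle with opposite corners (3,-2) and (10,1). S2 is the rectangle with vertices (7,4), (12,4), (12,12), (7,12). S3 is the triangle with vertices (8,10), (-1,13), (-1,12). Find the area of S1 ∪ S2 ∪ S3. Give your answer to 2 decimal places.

By inclusion–exclusion:
Individual areas: |S1| = 21, |S2| = 40, |S3| = 4.5.
|S1∩S2| = 0 (no overlap).
|S1∩S3| = 0.
|S2∩S3| = 0.0556.
|S1∩S2∩S3| = 0.
|S1 ∪ S2 ∪ S3| = 65.5 − 0.0556 + 0 = 65.44.

65.44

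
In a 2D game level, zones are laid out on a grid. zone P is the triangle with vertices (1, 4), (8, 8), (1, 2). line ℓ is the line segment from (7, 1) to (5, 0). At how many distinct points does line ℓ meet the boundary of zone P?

0

The segment lies entirely outside zone P and never meets its boundary.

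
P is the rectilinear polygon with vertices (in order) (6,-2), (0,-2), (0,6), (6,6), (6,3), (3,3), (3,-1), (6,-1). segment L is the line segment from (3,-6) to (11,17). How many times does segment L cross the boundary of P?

2

The segment meets the boundary at (4.739,-1), (4.391,-2).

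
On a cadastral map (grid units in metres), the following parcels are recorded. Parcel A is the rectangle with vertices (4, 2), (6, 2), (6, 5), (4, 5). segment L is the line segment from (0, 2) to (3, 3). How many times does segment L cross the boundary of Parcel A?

0

The segment lies entirely outside Parcel A and never meets its boundary.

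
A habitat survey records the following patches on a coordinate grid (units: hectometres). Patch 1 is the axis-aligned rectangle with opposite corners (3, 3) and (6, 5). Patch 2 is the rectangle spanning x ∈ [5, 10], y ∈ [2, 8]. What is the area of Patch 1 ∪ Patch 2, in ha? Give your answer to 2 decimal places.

By inclusion–exclusion:
Individual areas: |Patch 1| = 6, |Patch 2| = 30.
|Patch 1∩Patch 2|: x∈[5,6], y∈[3,5] → 1·2 = 2.
|Patch 1 ∪ Patch 2| = 36 − 2 = 34.00.

34.00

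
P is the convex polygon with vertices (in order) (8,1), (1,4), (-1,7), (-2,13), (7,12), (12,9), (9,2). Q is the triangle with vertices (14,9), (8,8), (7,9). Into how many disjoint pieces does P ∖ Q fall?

1

P ∖ Q is a single connected region.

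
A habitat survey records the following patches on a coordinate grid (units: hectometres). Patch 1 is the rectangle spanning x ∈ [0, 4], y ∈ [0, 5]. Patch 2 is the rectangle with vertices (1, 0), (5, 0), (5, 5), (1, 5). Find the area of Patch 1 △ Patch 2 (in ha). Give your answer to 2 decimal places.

|Patch 1∩Patch 2|: x∈[1,4], y∈[0,5] → 3·5 = 15.
|Patch 1 △ Patch 2| = |Patch 1| + |Patch 2| − 2·|Patch 1∩Patch 2| = 20 + 20 − 30 = 10.00.

10.00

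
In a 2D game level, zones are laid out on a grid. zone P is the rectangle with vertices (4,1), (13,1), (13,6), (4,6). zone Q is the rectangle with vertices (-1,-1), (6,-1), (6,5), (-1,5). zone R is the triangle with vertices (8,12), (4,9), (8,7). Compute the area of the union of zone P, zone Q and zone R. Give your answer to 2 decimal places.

89.00

By inclusion–exclusion:
Individual areas: |zone P| = 45, |zone Q| = 42, |zone R| = 10.
|zone P∩zone Q|: x∈[4,6], y∈[1,5] → 2·4 = 8.
|zone P∩zone R| = 0.
|zone Q∩zone R| = 0.
|zone P∩zone Q∩zone R| = 0.
|zone P ∪ zone Q ∪ zone R| = 97 − 8 + 0 = 89.00.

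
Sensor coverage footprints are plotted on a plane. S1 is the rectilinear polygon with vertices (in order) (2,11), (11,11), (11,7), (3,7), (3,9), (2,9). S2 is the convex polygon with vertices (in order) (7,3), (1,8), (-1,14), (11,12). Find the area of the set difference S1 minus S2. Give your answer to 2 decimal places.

|S1| = 34, |S1∩S2| = 28.6667.
|S1 ∖ S2| = |S1| − |S1∩S2| = 34 − 28.6667 = 5.33.

5.33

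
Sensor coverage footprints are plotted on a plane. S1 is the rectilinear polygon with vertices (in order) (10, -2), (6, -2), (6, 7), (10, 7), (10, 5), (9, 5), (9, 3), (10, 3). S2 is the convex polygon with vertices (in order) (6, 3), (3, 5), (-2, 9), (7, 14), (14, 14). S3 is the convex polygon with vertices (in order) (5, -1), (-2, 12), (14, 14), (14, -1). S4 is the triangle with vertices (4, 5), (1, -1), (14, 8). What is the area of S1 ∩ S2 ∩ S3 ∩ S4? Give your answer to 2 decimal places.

The intersection is the polygon with vertices (6,3), (6,5.6), (8.419,6.326).
By the shoelace formula its area is 3.14.

3.14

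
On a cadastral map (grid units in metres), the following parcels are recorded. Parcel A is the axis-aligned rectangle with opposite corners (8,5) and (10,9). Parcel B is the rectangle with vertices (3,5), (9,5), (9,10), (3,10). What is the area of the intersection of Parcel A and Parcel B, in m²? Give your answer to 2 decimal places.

|Parcel A∩Parcel B|: x∈[8,9], y∈[5,9] → 1·4 = 4.

4.00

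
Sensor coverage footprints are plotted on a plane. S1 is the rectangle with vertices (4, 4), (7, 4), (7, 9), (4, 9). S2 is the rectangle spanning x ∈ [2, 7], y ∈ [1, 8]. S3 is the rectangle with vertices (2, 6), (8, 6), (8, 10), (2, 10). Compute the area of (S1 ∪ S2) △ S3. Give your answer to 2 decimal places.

|S1 ∪ S2| = 38.
|(S1 ∪ S2) ∩ S3| = 13.
|(S1 ∪ S2) △ S3| = 38 + 24 − 26 = 36.00.

36.00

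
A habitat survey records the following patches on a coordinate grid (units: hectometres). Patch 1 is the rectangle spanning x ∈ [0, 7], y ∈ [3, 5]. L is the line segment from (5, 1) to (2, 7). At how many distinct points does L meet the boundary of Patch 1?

2

The segment meets the boundary at (3,5), (4,3).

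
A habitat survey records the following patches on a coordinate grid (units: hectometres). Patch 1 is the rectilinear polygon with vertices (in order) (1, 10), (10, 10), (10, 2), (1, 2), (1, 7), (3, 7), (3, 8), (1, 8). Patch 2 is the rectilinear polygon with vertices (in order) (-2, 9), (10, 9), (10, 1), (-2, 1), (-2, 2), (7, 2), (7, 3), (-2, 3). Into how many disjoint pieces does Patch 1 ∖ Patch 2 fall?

2

Patch 1 ∖ Patch 2 splits into 2 disjoint pieces (area 9, area 6).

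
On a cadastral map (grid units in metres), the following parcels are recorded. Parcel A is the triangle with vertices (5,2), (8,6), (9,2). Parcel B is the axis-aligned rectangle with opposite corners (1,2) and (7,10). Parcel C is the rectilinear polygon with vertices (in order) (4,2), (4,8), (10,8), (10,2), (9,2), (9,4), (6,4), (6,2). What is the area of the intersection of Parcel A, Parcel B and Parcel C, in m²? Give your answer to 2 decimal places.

0.83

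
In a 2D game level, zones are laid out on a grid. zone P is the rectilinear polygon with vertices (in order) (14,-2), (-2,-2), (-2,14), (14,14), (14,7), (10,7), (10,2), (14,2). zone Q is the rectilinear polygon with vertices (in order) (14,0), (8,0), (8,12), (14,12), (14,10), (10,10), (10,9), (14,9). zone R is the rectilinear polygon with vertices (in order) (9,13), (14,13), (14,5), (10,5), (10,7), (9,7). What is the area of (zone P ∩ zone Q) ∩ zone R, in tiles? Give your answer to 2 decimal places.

|zone P ∩ zone Q| = 48.
|(zone P ∩ zone Q) ∩ zone R| = 21.00.

21.00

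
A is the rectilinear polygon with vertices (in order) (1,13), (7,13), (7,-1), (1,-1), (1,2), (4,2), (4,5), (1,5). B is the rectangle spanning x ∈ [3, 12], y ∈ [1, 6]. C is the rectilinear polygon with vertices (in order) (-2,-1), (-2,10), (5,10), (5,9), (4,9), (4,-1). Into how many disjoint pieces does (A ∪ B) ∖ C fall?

(A ∪ B) ∖ C is a single connected region.

1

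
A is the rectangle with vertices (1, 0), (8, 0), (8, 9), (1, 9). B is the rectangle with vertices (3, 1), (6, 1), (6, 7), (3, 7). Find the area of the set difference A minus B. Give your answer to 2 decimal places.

45.00

|A∩B|: x∈[3,6], y∈[1,7] → 3·6 = 18.
|A| = 63.
|A ∖ B| = |A| − |A∩B| = 63 − 18 = 45.00.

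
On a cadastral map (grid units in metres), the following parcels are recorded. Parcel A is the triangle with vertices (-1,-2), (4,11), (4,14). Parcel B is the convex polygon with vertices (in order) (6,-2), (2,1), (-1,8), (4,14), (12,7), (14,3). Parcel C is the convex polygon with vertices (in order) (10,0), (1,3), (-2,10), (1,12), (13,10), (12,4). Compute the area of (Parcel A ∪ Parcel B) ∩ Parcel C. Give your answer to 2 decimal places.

|Parcel A ∪ Parcel B| = 134.599.
|(Parcel A ∪ Parcel B) ∩ Parcel C| = 103.85.

103.85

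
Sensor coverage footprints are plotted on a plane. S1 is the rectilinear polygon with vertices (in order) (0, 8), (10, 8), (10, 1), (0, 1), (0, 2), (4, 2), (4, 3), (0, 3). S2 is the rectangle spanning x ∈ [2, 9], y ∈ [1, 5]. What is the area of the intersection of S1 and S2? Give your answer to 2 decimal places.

26.00

The intersection is the polygon with vertices (2,1), (2,2), (4,2), (4,3), (2,3), (2,5), (9,5), (9,1).
By the shoelace formula its area is 26.00.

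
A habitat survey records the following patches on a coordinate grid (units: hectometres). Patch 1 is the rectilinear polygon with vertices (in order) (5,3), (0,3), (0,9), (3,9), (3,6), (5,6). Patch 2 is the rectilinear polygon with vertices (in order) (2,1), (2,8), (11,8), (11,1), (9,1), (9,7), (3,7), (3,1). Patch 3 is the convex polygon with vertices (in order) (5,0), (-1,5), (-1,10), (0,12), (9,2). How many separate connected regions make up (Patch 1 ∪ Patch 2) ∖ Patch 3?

4

(Patch 1 ∪ Patch 2) ∖ Patch 3 splits into 4 disjoint pieces (area 1.0833, area 0.8167, area 0.05, area 18.95).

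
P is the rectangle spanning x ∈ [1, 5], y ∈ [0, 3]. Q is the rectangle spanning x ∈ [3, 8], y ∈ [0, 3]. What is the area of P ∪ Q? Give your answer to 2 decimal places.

By inclusion–exclusion:
Individual areas: |P| = 12, |Q| = 15.
|P∩Q|: x∈[3,5], y∈[0,3] → 2·3 = 6.
|P ∪ Q| = 27 − 6 = 21.00.

21.00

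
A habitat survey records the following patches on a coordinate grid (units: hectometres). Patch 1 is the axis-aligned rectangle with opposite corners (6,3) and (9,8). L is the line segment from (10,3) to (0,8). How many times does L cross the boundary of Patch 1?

2

The segment meets the boundary at (6,5), (9,3.5).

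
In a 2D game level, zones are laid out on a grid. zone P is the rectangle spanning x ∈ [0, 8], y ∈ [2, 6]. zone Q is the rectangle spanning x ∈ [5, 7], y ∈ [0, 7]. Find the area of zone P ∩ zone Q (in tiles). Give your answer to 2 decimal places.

8.00

|zone P∩zone Q|: x∈[5,7], y∈[2,6] → 2·4 = 8.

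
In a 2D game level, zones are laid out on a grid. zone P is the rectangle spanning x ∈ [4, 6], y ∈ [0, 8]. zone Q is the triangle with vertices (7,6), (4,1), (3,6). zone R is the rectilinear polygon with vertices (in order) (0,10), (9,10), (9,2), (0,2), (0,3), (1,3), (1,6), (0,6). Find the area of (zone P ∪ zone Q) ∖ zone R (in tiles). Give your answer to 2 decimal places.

|zone P ∪ zone Q| = 19.3333.
|(zone P ∪ zone Q) ∩ zone R| = 15.2333.
|(zone P ∪ zone Q) ∖ zone R| = 19.3333 − 15.2333 = 4.10.

4.10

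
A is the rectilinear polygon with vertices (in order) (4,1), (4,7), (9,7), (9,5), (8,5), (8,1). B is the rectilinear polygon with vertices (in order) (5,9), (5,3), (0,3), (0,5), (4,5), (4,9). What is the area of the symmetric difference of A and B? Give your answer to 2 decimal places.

|A| = 26, |B| = 14, |A∩B| = 4.
|A △ B| = |A| + |B| − 2·|A∩B| = 26 + 14 − 8 = 32.00.

32.00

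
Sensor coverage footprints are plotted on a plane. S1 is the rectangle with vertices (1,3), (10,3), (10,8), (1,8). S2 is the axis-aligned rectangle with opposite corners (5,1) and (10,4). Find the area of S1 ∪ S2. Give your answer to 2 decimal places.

By inclusion–exclusion:
Individual areas: |S1| = 45, |S2| = 15.
|S1∩S2|: x∈[5,10], y∈[3,4] → 5·1 = 5.
|S1 ∪ S2| = 60 − 5 = 55.00.

55.00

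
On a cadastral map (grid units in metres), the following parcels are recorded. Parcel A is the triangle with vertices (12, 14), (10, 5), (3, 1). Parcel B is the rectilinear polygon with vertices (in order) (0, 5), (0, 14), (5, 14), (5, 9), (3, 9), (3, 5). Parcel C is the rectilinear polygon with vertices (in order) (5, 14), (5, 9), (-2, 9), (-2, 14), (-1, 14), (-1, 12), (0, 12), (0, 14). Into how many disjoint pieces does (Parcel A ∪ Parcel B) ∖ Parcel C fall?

2

(Parcel A ∪ Parcel B) ∖ Parcel C splits into 2 disjoint pieces (area 27.5, area 12).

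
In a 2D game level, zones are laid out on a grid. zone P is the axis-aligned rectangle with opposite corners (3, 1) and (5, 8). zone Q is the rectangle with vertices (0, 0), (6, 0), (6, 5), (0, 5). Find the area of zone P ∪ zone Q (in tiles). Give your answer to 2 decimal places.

By inclusion–exclusion:
Individual areas: |zone P| = 14, |zone Q| = 30.
|zone P∩zone Q|: x∈[3,5], y∈[1,5] → 2·4 = 8.
|zone P ∪ zone Q| = 44 − 8 = 36.00.

36.00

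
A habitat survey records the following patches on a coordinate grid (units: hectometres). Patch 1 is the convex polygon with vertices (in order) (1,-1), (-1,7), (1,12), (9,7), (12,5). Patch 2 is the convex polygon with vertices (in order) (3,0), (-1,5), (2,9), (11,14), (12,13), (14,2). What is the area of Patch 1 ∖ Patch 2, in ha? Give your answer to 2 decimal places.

17.34

|Patch 1| = 85, |Patch 1∩Patch 2| = 67.6599.
|Patch 1 ∖ Patch 2| = |Patch 1| − |Patch 1∩Patch 2| = 85 − 67.6599 = 17.34.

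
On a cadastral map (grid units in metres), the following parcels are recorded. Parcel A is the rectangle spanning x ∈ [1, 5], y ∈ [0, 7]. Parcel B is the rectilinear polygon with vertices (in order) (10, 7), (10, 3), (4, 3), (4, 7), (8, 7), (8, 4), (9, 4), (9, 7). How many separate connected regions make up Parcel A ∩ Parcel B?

Parcel A ∩ Parcel B is a single connected region.

1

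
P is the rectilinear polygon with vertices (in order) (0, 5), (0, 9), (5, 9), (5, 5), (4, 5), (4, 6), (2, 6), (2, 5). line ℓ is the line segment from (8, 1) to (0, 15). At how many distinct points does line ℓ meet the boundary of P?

2

The segment meets the boundary at (3.429,9), (5,6.25).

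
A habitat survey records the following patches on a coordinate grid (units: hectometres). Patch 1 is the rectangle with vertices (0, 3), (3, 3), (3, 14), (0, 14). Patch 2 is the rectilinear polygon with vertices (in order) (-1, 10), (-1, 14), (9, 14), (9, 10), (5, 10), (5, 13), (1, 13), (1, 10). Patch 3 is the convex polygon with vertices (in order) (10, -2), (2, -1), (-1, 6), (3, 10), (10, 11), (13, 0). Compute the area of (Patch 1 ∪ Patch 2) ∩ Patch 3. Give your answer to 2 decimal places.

|Patch 1 ∪ Patch 2| = 55.
|(Patch 1 ∪ Patch 2) ∩ Patch 3| = 18.69.

18.69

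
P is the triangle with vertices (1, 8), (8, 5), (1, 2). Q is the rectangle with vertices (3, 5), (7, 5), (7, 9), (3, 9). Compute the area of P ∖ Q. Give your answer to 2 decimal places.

|P| = 21, |P∩Q| = 5.1429.
|P ∖ Q| = |P| − |P∩Q| = 21 − 5.1429 = 15.86.

15.86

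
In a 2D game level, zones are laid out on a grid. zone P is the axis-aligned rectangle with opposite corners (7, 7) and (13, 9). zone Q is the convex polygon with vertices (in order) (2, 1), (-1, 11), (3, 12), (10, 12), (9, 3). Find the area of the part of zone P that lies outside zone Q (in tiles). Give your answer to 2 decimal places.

|zone P| = 12, |zone P∩zone Q| = 5.1111.
|zone P ∖ zone Q| = |zone P| − |zone P∩zone Q| = 12 − 5.1111 = 6.89.

6.89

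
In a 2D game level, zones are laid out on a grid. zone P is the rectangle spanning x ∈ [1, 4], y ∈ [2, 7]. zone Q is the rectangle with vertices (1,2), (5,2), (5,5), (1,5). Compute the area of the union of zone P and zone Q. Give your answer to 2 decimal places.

18.00

By inclusion–exclusion:
Individual areas: |zone P| = 15, |zone Q| = 12.
|zone P∩zone Q|: x∈[1,4], y∈[2,5] → 3·3 = 9.
|zone P ∪ zone Q| = 27 − 9 = 18.00.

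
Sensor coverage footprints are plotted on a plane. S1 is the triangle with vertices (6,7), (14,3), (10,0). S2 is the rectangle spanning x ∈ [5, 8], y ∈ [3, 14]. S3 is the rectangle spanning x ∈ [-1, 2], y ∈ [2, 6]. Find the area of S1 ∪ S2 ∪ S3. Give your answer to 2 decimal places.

62.50

By inclusion–exclusion:
Individual areas: |S1| = 20, |S2| = 33, |S3| = 12.
|S1∩S2| = 2.5.
|S1∩S3| = 0.
|S2∩S3| = 0 (no overlap).
|S1∩S2∩S3| = 0.
|S1 ∪ S2 ∪ S3| = 65 − 2.5 + 0 = 62.50.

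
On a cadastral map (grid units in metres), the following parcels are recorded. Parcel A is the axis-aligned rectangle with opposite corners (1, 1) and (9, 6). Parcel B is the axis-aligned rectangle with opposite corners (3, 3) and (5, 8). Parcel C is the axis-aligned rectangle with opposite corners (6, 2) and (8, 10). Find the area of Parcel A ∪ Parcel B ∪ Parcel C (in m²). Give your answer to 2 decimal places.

By inclusion–exclusion:
Individual areas: |Parcel A| = 40, |Parcel B| = 10, |Parcel C| = 16.
|Parcel A∩Parcel B|: x∈[3,5], y∈[3,6] → 2·3 = 6.
|Parcel A∩Parcel C|: x∈[6,8], y∈[2,6] → 2·4 = 8.
|Parcel B∩Parcel C| = 0 (no overlap).
|Parcel A∩Parcel B∩Parcel C| = 0.
|Parcel A ∪ Parcel B ∪ Parcel C| = 66 − 14 + 0 = 52.00.

52.00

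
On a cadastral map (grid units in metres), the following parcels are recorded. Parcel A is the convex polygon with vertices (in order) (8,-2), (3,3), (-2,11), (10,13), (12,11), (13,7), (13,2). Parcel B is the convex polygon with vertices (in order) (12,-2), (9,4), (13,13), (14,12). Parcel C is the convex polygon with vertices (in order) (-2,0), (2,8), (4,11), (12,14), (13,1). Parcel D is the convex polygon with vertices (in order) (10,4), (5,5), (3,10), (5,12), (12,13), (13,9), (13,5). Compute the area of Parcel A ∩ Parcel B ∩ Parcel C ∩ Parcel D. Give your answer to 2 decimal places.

12.13

The intersection is the polygon with vertices (12.04,10.84), (12.333,9.667), (12.7,4.9), (10,4), (9.082,4.184).
By the shoelace formula its area is 12.13.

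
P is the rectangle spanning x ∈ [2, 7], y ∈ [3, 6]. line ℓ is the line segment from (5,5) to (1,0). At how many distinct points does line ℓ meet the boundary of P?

The segment meets the boundary at (3.4,3).

1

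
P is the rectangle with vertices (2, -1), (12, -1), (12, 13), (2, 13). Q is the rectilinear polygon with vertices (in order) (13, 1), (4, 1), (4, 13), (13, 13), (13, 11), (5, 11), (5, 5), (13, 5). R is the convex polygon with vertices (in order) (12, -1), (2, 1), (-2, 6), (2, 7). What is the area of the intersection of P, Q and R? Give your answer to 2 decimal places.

12.10

The intersection is the polygon with vertices (4,1), (4,5.4), (9.5,1).
By the shoelace formula its area is 12.10.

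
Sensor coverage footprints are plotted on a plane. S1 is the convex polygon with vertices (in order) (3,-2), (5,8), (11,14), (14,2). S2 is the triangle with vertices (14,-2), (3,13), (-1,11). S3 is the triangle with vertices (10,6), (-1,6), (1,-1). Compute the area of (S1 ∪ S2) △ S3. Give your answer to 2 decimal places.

|S1 ∪ S2| = 119.4238.
|(S1 ∪ S2) ∩ S3| = 13.4289.
|(S1 ∪ S2) △ S3| = 119.4238 + 38.5 − 26.8579 = 131.07.

131.07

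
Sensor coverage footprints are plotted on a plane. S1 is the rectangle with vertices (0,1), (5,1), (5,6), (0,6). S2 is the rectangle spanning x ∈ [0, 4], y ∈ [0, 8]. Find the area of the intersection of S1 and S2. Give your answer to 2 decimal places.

|S1∩S2|: x∈[0,4], y∈[1,6] → 4·5 = 20.

20.00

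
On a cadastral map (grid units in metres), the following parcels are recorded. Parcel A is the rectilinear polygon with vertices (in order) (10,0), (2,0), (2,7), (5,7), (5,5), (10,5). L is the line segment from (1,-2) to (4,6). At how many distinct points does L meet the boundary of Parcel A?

1

The segment meets the boundary at (2,0.667).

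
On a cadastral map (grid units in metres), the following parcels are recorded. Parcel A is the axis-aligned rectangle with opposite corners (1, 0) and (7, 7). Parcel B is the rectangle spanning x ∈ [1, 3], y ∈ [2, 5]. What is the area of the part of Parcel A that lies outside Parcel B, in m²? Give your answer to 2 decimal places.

36.00

|Parcel A∩Parcel B|: x∈[1,3], y∈[2,5] → 2·3 = 6.
|Parcel A| = 42.
|Parcel A ∖ Parcel B| = |Parcel A| − |Parcel A∩Parcel B| = 42 − 6 = 36.00.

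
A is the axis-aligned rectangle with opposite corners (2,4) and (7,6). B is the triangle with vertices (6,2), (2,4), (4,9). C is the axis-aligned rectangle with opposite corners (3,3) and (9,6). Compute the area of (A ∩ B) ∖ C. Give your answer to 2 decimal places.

1.20

|A ∩ B| = 5.4857.
|(A ∩ B) ∩ C| = 4.2857.
|(A ∩ B) ∖ C| = 5.4857 − 4.2857 = 1.20.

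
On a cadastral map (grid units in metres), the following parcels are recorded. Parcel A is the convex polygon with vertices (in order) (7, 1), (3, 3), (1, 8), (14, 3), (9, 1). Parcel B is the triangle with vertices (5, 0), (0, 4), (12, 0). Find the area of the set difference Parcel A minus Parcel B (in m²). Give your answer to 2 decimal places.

38.50

|Parcel A| = 40.5, |Parcel A∩Parcel B| = 2.
|Parcel A ∖ Parcel B| = |Parcel A| − |Parcel A∩Parcel B| = 40.5 − 2 = 38.50.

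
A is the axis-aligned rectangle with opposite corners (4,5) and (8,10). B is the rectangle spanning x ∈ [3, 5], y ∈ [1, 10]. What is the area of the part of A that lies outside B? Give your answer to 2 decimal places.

|A∩B|: x∈[4,5], y∈[5,10] → 1·5 = 5.
|A| = 20.
|A ∖ B| = |A| − |A∩B| = 20 − 5 = 15.00.

15.00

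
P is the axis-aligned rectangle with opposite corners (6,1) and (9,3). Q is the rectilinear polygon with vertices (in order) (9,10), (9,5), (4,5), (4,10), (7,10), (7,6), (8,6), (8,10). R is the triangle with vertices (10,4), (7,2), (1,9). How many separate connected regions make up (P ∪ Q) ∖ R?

(P ∪ Q) ∖ R splits into 3 disjoint pieces (area 4.8214, area 16.1, area 0.1071).

3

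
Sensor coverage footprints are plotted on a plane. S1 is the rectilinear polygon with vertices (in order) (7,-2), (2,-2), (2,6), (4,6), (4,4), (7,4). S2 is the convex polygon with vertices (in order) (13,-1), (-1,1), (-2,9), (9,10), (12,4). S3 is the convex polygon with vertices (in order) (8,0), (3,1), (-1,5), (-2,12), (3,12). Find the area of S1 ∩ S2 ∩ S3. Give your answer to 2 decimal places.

The intersection is the polygon with vertices (4,6), (4,4), (6.333,4), (7,2.4), (7,0.2), (3,1), (2,2), (2,6).
By the shoelace formula its area is 19.57.

19.57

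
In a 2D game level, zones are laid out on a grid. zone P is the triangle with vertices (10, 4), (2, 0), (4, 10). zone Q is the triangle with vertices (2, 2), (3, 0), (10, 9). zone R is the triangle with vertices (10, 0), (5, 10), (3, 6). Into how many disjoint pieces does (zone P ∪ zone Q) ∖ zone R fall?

3

(zone P ∪ zone Q) ∖ zone R splits into 3 disjoint pieces (area 13.7176, area 1.3333, area 5.9979).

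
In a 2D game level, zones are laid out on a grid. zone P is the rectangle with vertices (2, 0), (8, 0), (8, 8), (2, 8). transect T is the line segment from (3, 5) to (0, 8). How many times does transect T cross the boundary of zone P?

1

The segment meets the boundary at (2,6).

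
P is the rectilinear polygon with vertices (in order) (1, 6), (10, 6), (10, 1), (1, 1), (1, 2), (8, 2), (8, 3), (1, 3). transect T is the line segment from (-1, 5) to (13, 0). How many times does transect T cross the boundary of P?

The segment meets the boundary at (10,1.071), (7.4,2), (4.6,3), (1,4.286).

4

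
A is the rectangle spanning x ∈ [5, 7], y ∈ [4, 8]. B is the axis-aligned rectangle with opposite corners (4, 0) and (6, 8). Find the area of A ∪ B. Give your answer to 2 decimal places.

By inclusion–exclusion:
Individual areas: |A| = 8, |B| = 16.
|A∩B|: x∈[5,6], y∈[4,8] → 1·4 = 4.
|A ∪ B| = 24 − 4 = 20.00.

20.00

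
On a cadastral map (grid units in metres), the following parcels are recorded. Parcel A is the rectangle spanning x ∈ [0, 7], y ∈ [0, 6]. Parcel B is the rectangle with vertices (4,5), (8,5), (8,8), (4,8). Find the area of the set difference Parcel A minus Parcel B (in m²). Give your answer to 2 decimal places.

39.00

|Parcel A∩Parcel B|: x∈[4,7], y∈[5,6] → 3·1 = 3.
|Parcel A| = 42.
|Parcel A ∖ Parcel B| = |Parcel A| − |Parcel A∩Parcel B| = 42 − 3 = 39.00.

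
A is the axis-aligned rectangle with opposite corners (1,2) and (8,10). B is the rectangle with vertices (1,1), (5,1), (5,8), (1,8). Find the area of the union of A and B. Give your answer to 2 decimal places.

60.00

By inclusion–exclusion:
Individual areas: |A| = 56, |B| = 28.
|A∩B|: x∈[1,5], y∈[2,8] → 4·6 = 24.
|A ∪ B| = 84 − 24 = 60.00.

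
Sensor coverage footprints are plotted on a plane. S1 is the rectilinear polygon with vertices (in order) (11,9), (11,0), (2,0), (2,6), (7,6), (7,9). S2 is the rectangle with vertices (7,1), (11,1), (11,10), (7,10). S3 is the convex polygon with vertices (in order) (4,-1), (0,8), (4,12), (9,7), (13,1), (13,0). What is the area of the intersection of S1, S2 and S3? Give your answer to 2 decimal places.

23.00

The intersection is the polygon with vertices (7,1), (7,6), (7,9), (9,7), (11,4), (11,1).
By the shoelace formula its area is 23.00.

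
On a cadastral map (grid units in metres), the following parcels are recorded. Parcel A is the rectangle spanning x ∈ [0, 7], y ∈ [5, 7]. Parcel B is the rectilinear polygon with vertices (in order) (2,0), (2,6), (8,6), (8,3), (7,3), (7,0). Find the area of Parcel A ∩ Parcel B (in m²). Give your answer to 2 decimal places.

The intersection is the polygon with vertices (7,5), (2,5), (2,6), (7,6).
By the shoelace formula its area is 5.00.

5.00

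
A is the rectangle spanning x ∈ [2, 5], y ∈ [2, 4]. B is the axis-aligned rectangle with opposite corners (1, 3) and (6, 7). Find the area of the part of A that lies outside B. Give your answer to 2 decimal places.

|A∩B|: x∈[2,5], y∈[3,4] → 3·1 = 3.
|A| = 6.
|A ∖ B| = |A| − |A∩B| = 6 − 3 = 3.00.

3.00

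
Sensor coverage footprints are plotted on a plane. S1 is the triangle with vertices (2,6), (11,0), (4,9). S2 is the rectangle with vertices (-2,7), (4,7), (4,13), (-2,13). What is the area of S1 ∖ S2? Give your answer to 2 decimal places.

18.17

|S1| = 19.5, |S1∩S2| = 1.3333.
|S1 ∖ S2| = |S1| − |S1∩S2| = 19.5 − 1.3333 = 18.17.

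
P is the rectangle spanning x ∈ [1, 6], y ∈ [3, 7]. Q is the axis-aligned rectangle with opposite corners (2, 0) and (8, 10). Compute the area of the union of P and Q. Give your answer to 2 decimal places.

By inclusion–exclusion:
Individual areas: |P| = 20, |Q| = 60.
|P∩Q|: x∈[2,6], y∈[3,7] → 4·4 = 16.
|P ∪ Q| = 80 − 16 = 64.00.

64.00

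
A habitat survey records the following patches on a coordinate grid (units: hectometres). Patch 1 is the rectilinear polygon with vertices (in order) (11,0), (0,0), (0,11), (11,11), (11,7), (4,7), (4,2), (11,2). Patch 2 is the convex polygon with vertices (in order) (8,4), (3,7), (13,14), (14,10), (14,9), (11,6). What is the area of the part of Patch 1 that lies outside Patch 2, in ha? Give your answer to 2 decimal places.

|Patch 1| = 86, |Patch 1∩Patch 2| = 20.8714.
|Patch 1 ∖ Patch 2| = |Patch 1| − |Patch 1∩Patch 2| = 86 − 20.8714 = 65.13.

65.13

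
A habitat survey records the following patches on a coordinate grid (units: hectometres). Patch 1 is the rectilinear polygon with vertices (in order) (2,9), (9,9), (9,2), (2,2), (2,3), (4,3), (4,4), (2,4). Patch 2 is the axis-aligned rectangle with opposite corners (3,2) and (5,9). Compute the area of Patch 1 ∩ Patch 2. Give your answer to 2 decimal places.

The intersection is the polygon with vertices (5,9), (5,2), (3,2), (3,3), (4,3), (4,4), (3,4), (3,9).
By the shoelace formula its area is 13.00.

13.00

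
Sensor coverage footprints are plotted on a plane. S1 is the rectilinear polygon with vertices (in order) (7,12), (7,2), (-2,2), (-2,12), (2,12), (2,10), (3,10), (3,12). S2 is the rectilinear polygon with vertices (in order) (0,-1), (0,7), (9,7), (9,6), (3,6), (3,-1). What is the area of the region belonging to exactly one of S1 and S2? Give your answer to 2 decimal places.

80.00

|S1| = 88, |S2| = 30, |S1∩S2| = 19.
|S1 △ S2| = |S1| + |S2| − 2·|S1∩S2| = 88 + 30 − 38 = 80.00.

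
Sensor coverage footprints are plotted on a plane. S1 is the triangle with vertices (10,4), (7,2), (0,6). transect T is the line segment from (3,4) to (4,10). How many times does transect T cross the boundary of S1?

The segment meets the boundary at (3.226,5.355), (3.043,4.261).

2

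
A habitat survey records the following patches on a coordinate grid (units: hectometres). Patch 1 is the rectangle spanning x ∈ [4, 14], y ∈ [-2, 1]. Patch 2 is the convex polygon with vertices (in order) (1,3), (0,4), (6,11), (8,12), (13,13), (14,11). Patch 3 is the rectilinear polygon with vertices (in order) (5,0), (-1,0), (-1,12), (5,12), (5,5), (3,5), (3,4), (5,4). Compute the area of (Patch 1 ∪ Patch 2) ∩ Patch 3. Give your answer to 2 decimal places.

|Patch 1 ∪ Patch 2| = 78.
|(Patch 1 ∪ Patch 2) ∩ Patch 3| = 14.68.

14.68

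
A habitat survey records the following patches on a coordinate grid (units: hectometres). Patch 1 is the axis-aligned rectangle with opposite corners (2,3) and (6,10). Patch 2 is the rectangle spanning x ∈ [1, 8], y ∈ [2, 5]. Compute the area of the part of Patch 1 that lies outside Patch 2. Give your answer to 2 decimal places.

|Patch 1∩Patch 2|: x∈[2,6], y∈[3,5] → 4·2 = 8.
|Patch 1| = 28.
|Patch 1 ∖ Patch 2| = |Patch 1| − |Patch 1∩Patch 2| = 28 − 8 = 20.00.

20.00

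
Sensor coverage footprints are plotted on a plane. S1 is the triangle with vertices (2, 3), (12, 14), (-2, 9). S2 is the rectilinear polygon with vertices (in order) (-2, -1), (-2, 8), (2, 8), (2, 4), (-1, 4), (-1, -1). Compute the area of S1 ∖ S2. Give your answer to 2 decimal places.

44.00

|S1| = 52, |S1∩S2| = 8.
|S1 ∖ S2| = |S1| − |S1∩S2| = 52 − 8 = 44.00.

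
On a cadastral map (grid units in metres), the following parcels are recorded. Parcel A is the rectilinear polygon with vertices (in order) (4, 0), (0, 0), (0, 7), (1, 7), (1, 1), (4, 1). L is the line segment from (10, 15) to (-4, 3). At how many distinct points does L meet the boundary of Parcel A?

The segment meets the boundary at (0,6.429), (0.667,7).

2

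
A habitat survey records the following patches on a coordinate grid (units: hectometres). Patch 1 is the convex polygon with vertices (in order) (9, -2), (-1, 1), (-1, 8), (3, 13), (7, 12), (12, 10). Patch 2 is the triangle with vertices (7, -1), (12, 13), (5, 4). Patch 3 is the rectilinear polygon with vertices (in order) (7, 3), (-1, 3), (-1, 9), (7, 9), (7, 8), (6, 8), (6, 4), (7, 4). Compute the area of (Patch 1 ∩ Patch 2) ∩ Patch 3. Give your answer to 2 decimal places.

The region (Patch 1 ∩ Patch 2) ∩ Patch 3 is the polygon with vertices (5,4), (6,5.286), (6,4), (7,4), (7,3), (5.4,3).
By the shoelace formula its area is 2.44.

2.44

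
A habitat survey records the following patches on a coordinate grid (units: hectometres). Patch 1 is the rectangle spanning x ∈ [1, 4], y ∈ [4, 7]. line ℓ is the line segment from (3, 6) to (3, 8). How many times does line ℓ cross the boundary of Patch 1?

The segment meets the boundary at (3,7).

1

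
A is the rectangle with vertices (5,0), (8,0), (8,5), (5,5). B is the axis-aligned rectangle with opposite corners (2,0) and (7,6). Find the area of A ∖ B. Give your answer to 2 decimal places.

5.00

|A∩B|: x∈[5,7], y∈[0,5] → 2·5 = 10.
|A| = 15.
|A ∖ B| = |A| − |A∩B| = 15 − 10 = 5.00.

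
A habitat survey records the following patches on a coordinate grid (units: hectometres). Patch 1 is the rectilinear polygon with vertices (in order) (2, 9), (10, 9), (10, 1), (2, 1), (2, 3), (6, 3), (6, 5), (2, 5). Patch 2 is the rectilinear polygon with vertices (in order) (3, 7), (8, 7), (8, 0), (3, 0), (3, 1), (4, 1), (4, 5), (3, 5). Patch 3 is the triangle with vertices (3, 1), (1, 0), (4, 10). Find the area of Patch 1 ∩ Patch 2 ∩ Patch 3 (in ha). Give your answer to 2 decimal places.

1.09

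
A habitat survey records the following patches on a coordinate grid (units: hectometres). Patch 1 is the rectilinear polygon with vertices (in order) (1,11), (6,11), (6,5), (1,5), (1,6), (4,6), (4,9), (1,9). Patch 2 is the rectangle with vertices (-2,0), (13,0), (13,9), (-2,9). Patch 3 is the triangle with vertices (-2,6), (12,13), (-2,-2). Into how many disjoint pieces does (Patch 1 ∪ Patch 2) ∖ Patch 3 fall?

2

(Patch 1 ∪ Patch 2) ∖ Patch 3 splits into 2 disjoint pieces (area 18, area 80.4).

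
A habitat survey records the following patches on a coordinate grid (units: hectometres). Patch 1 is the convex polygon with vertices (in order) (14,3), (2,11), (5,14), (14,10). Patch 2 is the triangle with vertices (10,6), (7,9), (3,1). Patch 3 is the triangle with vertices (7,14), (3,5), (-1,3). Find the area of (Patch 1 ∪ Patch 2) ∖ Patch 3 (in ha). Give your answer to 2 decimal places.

|Patch 1 ∪ Patch 2| = 76.7069.
|(Patch 1 ∪ Patch 2) ∩ Patch 3| = 2.8764.
|(Patch 1 ∪ Patch 2) ∖ Patch 3| = 76.7069 − 2.8764 = 73.83.

73.83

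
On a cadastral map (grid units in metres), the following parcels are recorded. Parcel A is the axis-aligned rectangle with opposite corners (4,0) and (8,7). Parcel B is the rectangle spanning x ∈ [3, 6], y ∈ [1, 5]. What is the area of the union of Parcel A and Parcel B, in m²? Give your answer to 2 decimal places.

32.00

By inclusion–exclusion:
Individual areas: |Parcel A| = 28, |Parcel B| = 12.
|Parcel A∩Parcel B|: x∈[4,6], y∈[1,5] → 2·4 = 8.
|Parcel A ∪ Parcel B| = 40 − 8 = 32.00.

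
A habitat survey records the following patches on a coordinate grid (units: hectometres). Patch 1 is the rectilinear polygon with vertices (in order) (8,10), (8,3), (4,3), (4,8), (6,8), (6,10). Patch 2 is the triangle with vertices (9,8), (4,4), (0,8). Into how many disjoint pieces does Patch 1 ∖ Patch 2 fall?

2

Patch 1 ∖ Patch 2 splits into 2 disjoint pieces (area 4, area 10.4).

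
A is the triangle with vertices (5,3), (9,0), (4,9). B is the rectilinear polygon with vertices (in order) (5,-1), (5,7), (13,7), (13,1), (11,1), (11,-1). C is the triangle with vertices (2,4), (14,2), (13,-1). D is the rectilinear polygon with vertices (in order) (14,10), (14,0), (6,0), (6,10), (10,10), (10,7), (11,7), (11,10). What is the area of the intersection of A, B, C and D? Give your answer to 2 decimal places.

The intersection is the polygon with vertices (7.265,3.122), (8.392,1.095), (6.231,2.077), (6,2.25), (6,3.333).
By the shoelace formula its area is 2.53.

2.53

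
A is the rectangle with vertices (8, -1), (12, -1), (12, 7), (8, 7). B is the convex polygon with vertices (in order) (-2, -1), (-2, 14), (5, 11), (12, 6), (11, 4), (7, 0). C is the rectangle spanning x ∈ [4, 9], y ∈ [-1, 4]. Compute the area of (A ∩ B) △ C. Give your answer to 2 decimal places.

|A ∩ B| = 14.8.
|(A ∩ B) ∩ C| = 2.5.
|(A ∩ B) △ C| = 14.8 + 25 − 5 = 34.80.

34.80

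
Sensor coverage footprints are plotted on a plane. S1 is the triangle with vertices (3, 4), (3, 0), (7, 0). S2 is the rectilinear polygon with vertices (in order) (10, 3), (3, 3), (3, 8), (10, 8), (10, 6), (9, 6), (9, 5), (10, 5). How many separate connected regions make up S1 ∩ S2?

1

S1 ∩ S2 is a single connected region.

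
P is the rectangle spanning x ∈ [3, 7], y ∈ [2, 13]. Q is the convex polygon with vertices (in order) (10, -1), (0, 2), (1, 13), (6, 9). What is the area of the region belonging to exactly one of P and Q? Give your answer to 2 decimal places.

56.80

|P| = 44, |Q| = 73.5, |P∩Q| = 30.35.
|P △ Q| = |P| + |Q| − 2·|P∩Q| = 44 + 73.5 − 60.7 = 56.80.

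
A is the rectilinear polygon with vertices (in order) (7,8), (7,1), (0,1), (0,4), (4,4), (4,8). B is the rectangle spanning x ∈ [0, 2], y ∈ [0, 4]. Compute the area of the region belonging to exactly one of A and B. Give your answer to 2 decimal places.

|A| = 33, |B| = 8, |A∩B| = 6.
|A △ B| = |A| + |B| − 2·|A∩B| = 33 + 8 − 12 = 29.00.

29.00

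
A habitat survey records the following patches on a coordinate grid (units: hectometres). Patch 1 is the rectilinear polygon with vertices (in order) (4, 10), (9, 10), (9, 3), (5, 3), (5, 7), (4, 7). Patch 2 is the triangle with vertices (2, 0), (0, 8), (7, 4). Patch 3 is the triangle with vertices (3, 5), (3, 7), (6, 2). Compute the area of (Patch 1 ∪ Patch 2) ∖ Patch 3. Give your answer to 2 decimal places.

49.82

|Patch 1 ∪ Patch 2| = 52.4821.
|(Patch 1 ∪ Patch 2) ∩ Patch 3| = 2.659.
|(Patch 1 ∪ Patch 2) ∖ Patch 3| = 52.4821 − 2.659 = 49.82.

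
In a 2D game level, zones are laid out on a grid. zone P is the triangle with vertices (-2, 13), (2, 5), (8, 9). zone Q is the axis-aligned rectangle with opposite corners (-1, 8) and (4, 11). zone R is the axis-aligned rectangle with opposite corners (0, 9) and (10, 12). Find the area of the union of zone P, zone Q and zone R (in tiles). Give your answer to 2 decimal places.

By inclusion–exclusion:
Individual areas: |zone P| = 32, |zone Q| = 15, |zone R| = 30.
|zone P∩zone Q| = 12.55.
|zone P∩zone R| = 12.75.
|zone Q∩zone R|: x∈[0,4], y∈[9,11] → 4·2 = 8.
|zone P∩zone Q∩zone R| = 7.8.
|zone P ∪ zone Q ∪ zone R| = 77 − 33.3 + 7.8 = 51.50.

51.50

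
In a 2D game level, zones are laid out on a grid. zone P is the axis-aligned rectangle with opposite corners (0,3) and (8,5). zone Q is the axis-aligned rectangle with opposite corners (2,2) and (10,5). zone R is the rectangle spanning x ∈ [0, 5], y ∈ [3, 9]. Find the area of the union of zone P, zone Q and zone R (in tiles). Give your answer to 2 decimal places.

48.00

By inclusion–exclusion:
Individual areas: |zone P| = 16, |zone Q| = 24, |zone R| = 30.
|zone P∩zone Q|: x∈[2,8], y∈[3,5] → 6·2 = 12.
|zone P∩zone R|: x∈[0,5], y∈[3,5] → 5·2 = 10.
|zone Q∩zone R|: x∈[2,5], y∈[3,5] → 3·2 = 6.
|zone P∩zone Q∩zone R| = 6.
|zone P ∪ zone Q ∪ zone R| = 70 − 28 + 6 = 48.00.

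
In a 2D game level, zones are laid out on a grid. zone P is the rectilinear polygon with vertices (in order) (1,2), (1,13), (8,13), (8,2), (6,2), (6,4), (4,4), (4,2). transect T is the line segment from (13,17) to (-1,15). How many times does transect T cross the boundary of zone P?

The segment lies entirely outside zone P and never meets its boundary.

0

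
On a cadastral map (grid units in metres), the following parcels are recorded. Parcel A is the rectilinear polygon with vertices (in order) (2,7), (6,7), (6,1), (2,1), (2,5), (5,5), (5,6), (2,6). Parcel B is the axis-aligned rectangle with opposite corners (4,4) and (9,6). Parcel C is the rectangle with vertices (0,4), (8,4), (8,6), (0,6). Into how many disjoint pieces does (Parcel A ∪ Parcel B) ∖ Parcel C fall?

(Parcel A ∪ Parcel B) ∖ Parcel C splits into 3 disjoint pieces (area 4, area 2, area 12).

3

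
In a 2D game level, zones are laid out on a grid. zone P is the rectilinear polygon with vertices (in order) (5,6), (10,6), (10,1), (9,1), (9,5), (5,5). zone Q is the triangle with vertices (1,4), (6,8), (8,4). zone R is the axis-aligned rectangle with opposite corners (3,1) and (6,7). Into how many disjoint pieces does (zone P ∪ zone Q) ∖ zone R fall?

2

(zone P ∪ zone Q) ∖ zone R splits into 2 disjoint pieces (area 11.375, area 1.6).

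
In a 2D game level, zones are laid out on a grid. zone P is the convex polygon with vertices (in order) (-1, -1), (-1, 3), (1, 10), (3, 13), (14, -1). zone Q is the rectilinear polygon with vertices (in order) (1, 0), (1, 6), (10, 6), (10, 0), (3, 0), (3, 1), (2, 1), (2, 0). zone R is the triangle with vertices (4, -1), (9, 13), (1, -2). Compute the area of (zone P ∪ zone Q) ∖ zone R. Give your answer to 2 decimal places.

|zone P ∪ zone Q| = 118.4318.
|(zone P ∪ zone Q) ∩ zone R| = 15.1629.
|(zone P ∪ zone Q) ∖ zone R| = 118.4318 − 15.1629 = 103.27.

103.27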